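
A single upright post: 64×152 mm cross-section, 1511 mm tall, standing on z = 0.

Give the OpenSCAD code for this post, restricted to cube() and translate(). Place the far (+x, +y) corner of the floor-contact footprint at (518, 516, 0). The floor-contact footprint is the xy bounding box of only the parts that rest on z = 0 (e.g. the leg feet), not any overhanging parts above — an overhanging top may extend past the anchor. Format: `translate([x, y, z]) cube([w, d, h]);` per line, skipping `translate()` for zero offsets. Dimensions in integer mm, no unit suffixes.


translate([454, 364, 0]) cube([64, 152, 1511]);


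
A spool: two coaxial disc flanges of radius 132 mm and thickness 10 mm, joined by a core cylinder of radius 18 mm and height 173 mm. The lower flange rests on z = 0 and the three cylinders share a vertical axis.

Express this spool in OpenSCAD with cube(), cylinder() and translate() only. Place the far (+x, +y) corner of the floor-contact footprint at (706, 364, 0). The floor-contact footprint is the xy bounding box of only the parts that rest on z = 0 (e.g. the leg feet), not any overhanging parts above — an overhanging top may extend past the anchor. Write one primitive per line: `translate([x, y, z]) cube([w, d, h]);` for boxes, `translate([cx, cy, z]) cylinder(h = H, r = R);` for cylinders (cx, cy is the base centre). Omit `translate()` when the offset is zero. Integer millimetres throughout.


translate([574, 232, 0]) cylinder(h = 10, r = 132);
translate([574, 232, 10]) cylinder(h = 173, r = 18);
translate([574, 232, 183]) cylinder(h = 10, r = 132);


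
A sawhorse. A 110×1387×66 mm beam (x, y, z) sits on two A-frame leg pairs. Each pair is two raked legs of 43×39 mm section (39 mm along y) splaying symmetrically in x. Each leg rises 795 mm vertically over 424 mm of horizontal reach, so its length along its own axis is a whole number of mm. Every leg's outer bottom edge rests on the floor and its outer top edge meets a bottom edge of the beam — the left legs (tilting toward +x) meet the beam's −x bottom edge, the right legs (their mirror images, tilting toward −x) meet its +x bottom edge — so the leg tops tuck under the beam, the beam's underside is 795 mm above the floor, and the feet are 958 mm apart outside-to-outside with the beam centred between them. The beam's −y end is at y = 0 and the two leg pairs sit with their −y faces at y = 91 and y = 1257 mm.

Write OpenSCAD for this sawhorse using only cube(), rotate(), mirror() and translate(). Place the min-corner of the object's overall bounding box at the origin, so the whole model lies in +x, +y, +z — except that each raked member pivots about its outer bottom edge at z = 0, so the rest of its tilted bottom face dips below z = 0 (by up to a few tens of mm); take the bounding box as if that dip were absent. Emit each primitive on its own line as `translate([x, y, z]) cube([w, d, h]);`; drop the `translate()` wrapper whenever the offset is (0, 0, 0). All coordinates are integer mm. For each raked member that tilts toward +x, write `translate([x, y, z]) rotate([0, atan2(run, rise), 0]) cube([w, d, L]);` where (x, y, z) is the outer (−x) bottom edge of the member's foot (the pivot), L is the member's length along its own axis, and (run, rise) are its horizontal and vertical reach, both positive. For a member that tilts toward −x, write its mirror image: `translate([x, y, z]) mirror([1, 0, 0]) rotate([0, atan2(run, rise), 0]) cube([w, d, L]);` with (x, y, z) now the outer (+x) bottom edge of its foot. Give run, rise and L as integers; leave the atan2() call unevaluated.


// leg length = √(424² + 795²) = 901
// right-leg outer foot x = 2·424 + 110 = 958
// beam min-corner = (424, 0, 795)
translate([424, 0, 795]) cube([110, 1387, 66]);
translate([0, 91, 0]) rotate([0, atan2(424, 795), 0]) cube([43, 39, 901]);
translate([958, 91, 0]) mirror([1, 0, 0]) rotate([0, atan2(424, 795), 0]) cube([43, 39, 901]);
translate([0, 1257, 0]) rotate([0, atan2(424, 795), 0]) cube([43, 39, 901]);
translate([958, 1257, 0]) mirror([1, 0, 0]) rotate([0, atan2(424, 795), 0]) cube([43, 39, 901]);


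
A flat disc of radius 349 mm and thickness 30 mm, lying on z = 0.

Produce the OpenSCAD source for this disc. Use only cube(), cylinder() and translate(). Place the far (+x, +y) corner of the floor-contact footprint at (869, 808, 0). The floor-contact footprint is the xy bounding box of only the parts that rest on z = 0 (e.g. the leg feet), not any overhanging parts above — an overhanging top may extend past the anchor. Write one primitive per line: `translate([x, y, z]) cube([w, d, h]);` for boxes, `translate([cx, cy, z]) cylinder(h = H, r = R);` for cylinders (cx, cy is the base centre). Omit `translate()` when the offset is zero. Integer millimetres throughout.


translate([520, 459, 0]) cylinder(h = 30, r = 349);


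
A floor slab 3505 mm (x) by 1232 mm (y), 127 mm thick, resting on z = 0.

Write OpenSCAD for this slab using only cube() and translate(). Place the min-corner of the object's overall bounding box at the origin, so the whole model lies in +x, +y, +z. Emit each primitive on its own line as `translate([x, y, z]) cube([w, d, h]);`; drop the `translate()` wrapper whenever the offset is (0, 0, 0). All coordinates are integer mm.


cube([3505, 1232, 127]);


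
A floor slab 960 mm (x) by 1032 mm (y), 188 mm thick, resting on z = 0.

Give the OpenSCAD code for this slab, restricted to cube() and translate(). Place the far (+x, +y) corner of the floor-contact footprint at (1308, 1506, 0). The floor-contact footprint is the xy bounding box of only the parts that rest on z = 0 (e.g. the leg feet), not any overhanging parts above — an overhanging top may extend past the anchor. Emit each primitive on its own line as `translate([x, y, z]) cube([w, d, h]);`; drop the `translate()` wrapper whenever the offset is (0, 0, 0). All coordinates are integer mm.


translate([348, 474, 0]) cube([960, 1032, 188]);


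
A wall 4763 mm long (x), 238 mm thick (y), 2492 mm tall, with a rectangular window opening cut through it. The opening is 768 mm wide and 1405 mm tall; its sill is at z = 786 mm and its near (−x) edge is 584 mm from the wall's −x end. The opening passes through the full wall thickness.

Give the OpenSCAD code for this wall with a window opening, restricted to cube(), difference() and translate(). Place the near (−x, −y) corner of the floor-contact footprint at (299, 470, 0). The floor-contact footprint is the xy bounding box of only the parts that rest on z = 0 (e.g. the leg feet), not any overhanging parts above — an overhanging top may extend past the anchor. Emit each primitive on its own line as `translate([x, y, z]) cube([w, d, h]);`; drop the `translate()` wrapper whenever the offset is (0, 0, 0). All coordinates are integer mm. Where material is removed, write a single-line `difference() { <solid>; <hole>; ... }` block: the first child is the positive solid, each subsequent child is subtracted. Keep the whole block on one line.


difference() { translate([299, 470, 0]) cube([4763, 238, 2492]); translate([883, 470, 786]) cube([768, 238, 1405]); }


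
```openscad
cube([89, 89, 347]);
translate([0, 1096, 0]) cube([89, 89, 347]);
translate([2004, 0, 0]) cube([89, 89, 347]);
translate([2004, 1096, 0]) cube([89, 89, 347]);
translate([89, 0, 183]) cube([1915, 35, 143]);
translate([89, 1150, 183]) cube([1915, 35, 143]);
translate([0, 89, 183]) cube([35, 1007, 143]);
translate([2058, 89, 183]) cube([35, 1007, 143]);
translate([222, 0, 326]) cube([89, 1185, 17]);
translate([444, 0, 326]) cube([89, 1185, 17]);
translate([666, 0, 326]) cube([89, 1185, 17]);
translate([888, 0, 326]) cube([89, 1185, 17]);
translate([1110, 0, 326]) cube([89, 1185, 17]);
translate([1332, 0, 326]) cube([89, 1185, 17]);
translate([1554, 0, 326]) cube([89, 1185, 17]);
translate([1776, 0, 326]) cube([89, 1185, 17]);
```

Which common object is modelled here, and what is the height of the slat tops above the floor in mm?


A bed frame. The slat-top height is 343 mm.

Four posts, four rails, and a row of slats — a bed frame. Slats sit on the rails at z = 183 + 143 = 326; with slat thickness 17, the top is 343 mm.


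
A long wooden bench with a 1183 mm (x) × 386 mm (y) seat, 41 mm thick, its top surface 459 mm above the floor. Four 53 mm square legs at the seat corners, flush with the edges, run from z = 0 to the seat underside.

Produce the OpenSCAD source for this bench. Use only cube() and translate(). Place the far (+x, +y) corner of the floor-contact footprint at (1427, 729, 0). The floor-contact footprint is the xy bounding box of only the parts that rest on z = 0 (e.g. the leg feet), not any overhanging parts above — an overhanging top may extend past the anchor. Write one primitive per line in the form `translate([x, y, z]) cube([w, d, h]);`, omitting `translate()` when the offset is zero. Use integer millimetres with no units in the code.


translate([244, 343, 418]) cube([1183, 386, 41]);
translate([244, 343, 0]) cube([53, 53, 418]);
translate([244, 676, 0]) cube([53, 53, 418]);
translate([1374, 343, 0]) cube([53, 53, 418]);
translate([1374, 676, 0]) cube([53, 53, 418]);


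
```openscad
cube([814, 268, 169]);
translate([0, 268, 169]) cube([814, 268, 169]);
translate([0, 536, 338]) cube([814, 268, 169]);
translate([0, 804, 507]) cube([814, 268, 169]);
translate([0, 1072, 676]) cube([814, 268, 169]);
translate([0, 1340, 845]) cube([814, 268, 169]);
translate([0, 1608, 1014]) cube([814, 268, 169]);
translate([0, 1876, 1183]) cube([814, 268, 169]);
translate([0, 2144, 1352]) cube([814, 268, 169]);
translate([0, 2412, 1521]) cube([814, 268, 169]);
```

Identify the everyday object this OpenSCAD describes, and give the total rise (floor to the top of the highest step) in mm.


A staircase. The total rise is 1690 mm.

10 identical blocks, each offset up and back from the previous — a staircase. Each step is 169 mm tall and there are 10 of them, so the total rise is 10 × 169 = 1690 mm.


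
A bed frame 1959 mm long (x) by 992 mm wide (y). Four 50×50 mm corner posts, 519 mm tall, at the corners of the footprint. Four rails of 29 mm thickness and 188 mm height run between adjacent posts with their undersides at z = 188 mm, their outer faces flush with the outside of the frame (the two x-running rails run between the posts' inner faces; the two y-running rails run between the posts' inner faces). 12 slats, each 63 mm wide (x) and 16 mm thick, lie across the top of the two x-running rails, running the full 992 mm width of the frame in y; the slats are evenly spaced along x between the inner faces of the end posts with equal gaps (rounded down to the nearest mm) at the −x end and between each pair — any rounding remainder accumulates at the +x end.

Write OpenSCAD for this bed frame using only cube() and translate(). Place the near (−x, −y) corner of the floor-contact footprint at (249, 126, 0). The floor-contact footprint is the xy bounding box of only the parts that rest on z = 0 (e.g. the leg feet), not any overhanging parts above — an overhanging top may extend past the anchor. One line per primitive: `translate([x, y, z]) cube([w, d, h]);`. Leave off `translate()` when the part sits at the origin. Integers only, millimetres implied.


translate([249, 126, 0]) cube([50, 50, 519]);
translate([249, 1068, 0]) cube([50, 50, 519]);
translate([2158, 126, 0]) cube([50, 50, 519]);
translate([2158, 1068, 0]) cube([50, 50, 519]);
translate([299, 126, 188]) cube([1859, 29, 188]);
translate([299, 1089, 188]) cube([1859, 29, 188]);
translate([249, 176, 188]) cube([29, 892, 188]);
translate([2179, 176, 188]) cube([29, 892, 188]);
translate([383, 126, 376]) cube([63, 992, 16]);
translate([530, 126, 376]) cube([63, 992, 16]);
translate([677, 126, 376]) cube([63, 992, 16]);
translate([824, 126, 376]) cube([63, 992, 16]);
translate([971, 126, 376]) cube([63, 992, 16]);
translate([1118, 126, 376]) cube([63, 992, 16]);
translate([1265, 126, 376]) cube([63, 992, 16]);
translate([1412, 126, 376]) cube([63, 992, 16]);
translate([1559, 126, 376]) cube([63, 992, 16]);
translate([1706, 126, 376]) cube([63, 992, 16]);
translate([1853, 126, 376]) cube([63, 992, 16]);
translate([2000, 126, 376]) cube([63, 992, 16]);


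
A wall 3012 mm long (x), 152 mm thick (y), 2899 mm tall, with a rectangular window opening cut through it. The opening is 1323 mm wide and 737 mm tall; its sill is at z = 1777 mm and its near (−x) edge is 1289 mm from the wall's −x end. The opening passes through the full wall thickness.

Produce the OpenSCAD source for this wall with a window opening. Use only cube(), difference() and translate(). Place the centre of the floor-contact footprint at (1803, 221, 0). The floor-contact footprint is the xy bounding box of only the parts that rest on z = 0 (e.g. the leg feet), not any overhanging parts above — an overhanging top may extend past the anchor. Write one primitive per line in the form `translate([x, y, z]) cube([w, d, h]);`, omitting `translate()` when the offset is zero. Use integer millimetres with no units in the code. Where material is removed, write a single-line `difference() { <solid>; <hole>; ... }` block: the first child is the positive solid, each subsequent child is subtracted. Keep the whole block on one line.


difference() { translate([297, 145, 0]) cube([3012, 152, 2899]); translate([1586, 145, 1777]) cube([1323, 152, 737]); }


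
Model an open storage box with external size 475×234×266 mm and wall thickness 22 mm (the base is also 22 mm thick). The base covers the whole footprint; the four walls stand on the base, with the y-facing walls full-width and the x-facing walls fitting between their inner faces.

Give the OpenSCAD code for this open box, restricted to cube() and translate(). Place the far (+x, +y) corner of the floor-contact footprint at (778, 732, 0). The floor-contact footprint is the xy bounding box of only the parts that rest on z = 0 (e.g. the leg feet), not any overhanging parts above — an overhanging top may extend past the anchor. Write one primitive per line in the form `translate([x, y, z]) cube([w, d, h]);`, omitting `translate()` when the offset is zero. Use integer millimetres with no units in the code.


translate([303, 498, 0]) cube([475, 234, 22]);
translate([303, 498, 22]) cube([475, 22, 244]);
translate([303, 710, 22]) cube([475, 22, 244]);
translate([303, 520, 22]) cube([22, 190, 244]);
translate([756, 520, 22]) cube([22, 190, 244]);


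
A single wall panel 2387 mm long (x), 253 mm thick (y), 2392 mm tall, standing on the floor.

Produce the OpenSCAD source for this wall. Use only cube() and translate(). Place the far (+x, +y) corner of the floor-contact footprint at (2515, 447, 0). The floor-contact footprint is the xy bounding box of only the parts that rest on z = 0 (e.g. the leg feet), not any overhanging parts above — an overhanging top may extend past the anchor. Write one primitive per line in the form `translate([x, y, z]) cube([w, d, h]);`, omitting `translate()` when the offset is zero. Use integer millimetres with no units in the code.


translate([128, 194, 0]) cube([2387, 253, 2392]);


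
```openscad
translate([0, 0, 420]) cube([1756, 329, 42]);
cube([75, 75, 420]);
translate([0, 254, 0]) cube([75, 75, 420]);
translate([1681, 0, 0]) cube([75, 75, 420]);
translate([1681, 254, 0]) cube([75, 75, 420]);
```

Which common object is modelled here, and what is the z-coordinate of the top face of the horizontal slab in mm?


A bench. The seat-top height is 462 mm.

A long slab on four corner posts — a bench. The slab sits at z = 420 with thickness 42, so the top is 420 + 42 = 462 mm.


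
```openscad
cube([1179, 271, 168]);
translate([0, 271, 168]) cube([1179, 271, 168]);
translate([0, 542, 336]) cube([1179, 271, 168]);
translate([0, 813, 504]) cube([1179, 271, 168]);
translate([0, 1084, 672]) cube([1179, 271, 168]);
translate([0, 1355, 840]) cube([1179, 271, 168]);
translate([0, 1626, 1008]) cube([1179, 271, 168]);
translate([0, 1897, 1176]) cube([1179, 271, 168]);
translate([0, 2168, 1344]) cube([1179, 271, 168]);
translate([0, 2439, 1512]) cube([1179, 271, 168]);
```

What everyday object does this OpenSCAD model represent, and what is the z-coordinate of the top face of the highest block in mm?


A staircase. The total rise is 1680 mm.

10 identical blocks, each offset up and back from the previous — a staircase. Each step is 168 mm tall and there are 10 of them, so the total rise is 10 × 168 = 1680 mm.


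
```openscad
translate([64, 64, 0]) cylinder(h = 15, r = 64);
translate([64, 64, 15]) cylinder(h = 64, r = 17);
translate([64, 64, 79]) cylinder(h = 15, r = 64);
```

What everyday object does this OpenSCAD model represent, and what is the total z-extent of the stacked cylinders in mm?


A spool. The overall height is 94 mm.

Three coaxial cylinders, large–small–large — a spool. Two 15 mm flanges and a 64 mm core give 15 + 64 + 15 = 94 mm.


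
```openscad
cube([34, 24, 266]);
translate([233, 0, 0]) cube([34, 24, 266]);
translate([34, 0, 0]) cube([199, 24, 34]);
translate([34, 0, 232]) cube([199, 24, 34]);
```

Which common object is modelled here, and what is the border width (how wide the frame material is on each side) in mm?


A picture frame. The border width is 34 mm.

Four thin pieces enclosing a rectangular opening — a picture frame. The two full-height stiles are 266 mm tall; the top rail sits at z = 232 and is 34 mm tall, so the border above the opening is 266 − 232 = 34 mm, matching the stile x-width.


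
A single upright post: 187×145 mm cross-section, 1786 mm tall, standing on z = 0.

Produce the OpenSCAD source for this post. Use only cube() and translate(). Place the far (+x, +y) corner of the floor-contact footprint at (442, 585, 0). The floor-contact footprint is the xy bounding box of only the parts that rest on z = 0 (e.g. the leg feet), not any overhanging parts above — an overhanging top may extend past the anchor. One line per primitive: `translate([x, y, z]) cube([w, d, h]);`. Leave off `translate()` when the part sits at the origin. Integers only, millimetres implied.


translate([255, 440, 0]) cube([187, 145, 1786]);


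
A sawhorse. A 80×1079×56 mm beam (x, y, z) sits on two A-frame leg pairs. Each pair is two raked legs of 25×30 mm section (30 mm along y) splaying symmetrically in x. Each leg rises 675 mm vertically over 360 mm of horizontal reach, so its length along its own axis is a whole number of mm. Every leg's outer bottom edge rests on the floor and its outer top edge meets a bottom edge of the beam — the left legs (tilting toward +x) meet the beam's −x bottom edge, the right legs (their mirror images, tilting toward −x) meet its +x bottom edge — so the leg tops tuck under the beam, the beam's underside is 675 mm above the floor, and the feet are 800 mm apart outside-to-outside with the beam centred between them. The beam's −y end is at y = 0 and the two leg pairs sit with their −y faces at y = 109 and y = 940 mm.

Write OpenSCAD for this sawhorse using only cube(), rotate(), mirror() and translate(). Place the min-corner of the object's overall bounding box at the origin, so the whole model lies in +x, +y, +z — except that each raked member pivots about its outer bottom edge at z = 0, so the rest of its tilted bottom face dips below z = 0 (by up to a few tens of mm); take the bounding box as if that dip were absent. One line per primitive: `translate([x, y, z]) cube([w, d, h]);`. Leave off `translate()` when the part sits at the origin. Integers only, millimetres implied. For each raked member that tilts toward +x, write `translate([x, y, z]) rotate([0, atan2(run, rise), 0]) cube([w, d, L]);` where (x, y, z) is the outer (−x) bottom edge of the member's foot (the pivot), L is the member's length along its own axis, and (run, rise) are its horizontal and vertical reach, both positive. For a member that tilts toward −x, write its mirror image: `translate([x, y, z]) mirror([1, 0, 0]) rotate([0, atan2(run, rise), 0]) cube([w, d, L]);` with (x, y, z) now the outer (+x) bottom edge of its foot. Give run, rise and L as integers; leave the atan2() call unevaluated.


translate([360, 0, 675]) cube([80, 1079, 56]);
translate([0, 109, 0]) rotate([0, atan2(360, 675), 0]) cube([25, 30, 765]);
translate([800, 109, 0]) mirror([1, 0, 0]) rotate([0, atan2(360, 675), 0]) cube([25, 30, 765]);
translate([0, 940, 0]) rotate([0, atan2(360, 675), 0]) cube([25, 30, 765]);
translate([800, 940, 0]) mirror([1, 0, 0]) rotate([0, atan2(360, 675), 0]) cube([25, 30, 765]);


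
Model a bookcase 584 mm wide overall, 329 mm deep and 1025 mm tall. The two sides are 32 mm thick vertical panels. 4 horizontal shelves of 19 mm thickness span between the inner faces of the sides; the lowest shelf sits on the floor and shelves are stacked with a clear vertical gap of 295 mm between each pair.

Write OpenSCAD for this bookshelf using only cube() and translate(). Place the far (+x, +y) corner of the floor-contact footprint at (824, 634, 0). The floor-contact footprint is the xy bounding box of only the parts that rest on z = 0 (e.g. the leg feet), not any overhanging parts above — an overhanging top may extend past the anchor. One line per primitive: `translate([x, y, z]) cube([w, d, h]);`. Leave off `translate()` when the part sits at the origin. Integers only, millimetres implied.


translate([240, 305, 0]) cube([32, 329, 1025]);
translate([792, 305, 0]) cube([32, 329, 1025]);
translate([272, 305, 0]) cube([520, 329, 19]);
translate([272, 305, 314]) cube([520, 329, 19]);
translate([272, 305, 628]) cube([520, 329, 19]);
translate([272, 305, 942]) cube([520, 329, 19]);


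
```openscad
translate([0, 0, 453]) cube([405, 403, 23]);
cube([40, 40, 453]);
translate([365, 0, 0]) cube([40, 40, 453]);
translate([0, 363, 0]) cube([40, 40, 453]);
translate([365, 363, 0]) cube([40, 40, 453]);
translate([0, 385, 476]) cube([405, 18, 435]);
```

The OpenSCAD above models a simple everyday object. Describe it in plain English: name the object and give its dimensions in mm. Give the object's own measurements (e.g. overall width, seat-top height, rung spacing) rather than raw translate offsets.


A chair. The seat is a 405×403×23 mm slab with its top at z = 476 mm, on four 40×40 mm corner legs (flush with the seat edges, standing on z = 0). A flat backrest 18 mm thick, 435 mm tall, spans the full seat width and rises from the seat top along its +y edge, rear face flush with the rear of the seat.


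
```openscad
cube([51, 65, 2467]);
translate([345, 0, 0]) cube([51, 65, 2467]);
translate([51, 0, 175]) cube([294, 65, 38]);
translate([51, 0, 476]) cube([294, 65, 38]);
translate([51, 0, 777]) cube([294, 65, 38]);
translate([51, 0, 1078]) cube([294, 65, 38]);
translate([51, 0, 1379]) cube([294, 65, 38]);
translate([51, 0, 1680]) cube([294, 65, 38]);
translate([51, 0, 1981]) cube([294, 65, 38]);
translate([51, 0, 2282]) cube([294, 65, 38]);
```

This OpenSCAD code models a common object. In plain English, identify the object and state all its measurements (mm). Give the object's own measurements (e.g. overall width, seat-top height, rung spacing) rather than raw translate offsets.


A straight ladder. Two 51×65 mm vertical rails, 2467 mm tall, stand 396 mm apart (outside-to-outside) with their front faces coplanar on the −y side. 8 rungs, each 65 mm deep and 38 mm tall, span between the inner faces of the rails, front faces flush with the rails. The lowest rung's underside is at z = 175 mm and rungs are spaced 301 mm apart (underside to underside).


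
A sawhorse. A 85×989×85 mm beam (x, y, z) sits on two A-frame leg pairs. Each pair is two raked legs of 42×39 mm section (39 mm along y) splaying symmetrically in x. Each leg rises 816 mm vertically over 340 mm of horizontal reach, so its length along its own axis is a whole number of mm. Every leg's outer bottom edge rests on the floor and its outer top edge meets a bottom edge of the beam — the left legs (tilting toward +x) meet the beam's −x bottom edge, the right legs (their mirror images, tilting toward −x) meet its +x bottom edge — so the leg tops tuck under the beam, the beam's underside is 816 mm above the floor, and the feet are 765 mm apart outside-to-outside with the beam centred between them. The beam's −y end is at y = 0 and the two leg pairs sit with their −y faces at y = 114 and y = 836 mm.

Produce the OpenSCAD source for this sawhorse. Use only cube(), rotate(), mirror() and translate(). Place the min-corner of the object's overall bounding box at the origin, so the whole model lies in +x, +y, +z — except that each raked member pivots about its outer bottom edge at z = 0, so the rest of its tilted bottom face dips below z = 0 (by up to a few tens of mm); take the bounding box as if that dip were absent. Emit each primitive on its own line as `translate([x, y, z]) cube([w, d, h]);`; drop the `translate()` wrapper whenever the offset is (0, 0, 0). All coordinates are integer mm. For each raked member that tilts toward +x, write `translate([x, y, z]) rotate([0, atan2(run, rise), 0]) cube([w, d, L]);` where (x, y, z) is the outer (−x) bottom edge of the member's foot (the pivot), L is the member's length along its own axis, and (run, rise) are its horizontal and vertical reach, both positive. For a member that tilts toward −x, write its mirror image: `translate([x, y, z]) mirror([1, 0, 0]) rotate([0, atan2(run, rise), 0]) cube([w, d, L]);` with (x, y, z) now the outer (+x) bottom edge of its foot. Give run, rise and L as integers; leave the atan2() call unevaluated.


translate([340, 0, 816]) cube([85, 989, 85]);
translate([0, 114, 0]) rotate([0, atan2(340, 816), 0]) cube([42, 39, 884]);
translate([765, 114, 0]) mirror([1, 0, 0]) rotate([0, atan2(340, 816), 0]) cube([42, 39, 884]);
translate([0, 836, 0]) rotate([0, atan2(340, 816), 0]) cube([42, 39, 884]);
translate([765, 836, 0]) mirror([1, 0, 0]) rotate([0, atan2(340, 816), 0]) cube([42, 39, 884]);


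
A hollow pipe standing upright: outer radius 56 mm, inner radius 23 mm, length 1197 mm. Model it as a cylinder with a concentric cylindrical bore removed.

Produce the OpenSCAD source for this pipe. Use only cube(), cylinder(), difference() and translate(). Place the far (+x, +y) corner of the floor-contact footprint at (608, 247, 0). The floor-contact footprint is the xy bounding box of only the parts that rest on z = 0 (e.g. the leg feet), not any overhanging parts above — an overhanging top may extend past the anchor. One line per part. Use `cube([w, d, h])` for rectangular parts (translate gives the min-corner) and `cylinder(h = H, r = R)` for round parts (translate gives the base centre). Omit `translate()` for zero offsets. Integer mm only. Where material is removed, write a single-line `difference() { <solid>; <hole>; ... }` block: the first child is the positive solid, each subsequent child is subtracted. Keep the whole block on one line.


difference() { translate([552, 191, 0]) cylinder(h = 1197, r = 56); translate([552, 191, 0]) cylinder(h = 1197, r = 23); }


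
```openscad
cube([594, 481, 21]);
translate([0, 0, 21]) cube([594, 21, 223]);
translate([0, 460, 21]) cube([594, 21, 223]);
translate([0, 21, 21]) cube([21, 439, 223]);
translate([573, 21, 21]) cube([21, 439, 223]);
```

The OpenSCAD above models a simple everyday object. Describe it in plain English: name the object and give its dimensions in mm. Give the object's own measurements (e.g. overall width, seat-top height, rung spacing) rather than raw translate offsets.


An open-topped rectangular box: outside dimensions 594×481×244 mm, with a uniform wall and base thickness of 21 mm. The base is a full 594×481 slab on the floor; four walls sit on top of the base. The front and back walls (the −y and +y sides) span the full width; the two side walls fit between them.


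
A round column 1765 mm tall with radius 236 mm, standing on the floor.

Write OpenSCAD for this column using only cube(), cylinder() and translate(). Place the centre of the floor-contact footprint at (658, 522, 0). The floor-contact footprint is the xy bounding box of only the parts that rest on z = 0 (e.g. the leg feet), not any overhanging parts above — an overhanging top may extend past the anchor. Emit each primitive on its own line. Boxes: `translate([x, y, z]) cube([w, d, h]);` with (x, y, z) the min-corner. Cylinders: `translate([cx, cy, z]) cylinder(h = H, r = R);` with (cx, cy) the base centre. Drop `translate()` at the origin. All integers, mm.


translate([658, 522, 0]) cylinder(h = 1765, r = 236);


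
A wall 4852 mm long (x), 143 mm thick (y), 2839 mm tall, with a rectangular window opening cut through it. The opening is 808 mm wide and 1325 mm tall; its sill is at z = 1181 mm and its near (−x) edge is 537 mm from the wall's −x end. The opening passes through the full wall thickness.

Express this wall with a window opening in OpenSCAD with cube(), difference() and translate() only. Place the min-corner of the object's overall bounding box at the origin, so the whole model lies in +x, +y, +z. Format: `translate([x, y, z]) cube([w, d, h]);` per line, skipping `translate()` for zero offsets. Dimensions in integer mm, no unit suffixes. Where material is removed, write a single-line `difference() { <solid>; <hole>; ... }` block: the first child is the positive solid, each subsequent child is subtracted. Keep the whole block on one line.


difference() { cube([4852, 143, 2839]); translate([537, 0, 1181]) cube([808, 143, 1325]); }


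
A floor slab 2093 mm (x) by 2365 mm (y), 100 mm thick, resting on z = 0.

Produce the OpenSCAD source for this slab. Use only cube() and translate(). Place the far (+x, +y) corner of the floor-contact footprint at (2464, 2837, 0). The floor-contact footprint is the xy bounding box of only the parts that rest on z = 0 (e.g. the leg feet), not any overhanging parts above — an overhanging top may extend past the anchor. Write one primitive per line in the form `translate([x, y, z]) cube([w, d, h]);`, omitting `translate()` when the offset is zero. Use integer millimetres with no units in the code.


translate([371, 472, 0]) cube([2093, 2365, 100]);


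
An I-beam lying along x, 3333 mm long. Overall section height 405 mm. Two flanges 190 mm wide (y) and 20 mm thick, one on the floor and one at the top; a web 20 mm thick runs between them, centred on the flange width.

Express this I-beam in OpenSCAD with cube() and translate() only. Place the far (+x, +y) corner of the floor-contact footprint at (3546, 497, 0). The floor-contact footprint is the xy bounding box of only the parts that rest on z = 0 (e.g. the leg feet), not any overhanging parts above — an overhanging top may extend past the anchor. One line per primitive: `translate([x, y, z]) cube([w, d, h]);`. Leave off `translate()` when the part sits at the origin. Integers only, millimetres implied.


translate([213, 307, 0]) cube([3333, 190, 20]);
translate([213, 392, 20]) cube([3333, 20, 365]);
translate([213, 307, 385]) cube([3333, 190, 20]);


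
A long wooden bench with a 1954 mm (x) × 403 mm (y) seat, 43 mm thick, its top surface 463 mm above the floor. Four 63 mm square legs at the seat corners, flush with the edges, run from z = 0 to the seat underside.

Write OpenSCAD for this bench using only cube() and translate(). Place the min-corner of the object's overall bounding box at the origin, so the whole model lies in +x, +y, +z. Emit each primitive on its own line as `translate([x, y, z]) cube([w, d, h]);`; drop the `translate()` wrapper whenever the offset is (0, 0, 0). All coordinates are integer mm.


// leg_h = 463 − 43 = 420
translate([0, 0, 420]) cube([1954, 403, 43]);
cube([63, 63, 420]);
translate([0, 340, 0]) cube([63, 63, 420]);
translate([1891, 0, 0]) cube([63, 63, 420]);
translate([1891, 340, 0]) cube([63, 63, 420]);


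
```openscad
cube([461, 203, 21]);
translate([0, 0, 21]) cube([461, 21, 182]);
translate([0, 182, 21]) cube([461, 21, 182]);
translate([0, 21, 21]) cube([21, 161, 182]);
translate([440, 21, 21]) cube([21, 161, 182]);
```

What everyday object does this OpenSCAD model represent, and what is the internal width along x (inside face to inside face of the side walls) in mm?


An open box. The internal width is 419 mm.

A 461×203 base slab with four walls standing on it — an open box. The base is 461 mm wide and the walls are 21 mm thick, so the internal width is 461 − 2 × 21 = 419 mm.


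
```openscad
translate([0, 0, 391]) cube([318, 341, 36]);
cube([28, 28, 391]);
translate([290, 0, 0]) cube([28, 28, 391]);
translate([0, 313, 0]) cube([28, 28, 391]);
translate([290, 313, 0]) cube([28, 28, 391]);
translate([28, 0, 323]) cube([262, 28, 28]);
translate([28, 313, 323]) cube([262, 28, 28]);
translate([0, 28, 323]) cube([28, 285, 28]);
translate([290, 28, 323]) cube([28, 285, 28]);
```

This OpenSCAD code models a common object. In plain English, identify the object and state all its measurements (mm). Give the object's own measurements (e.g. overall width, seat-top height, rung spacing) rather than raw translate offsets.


A four-legged stool. The seat is a 318×341×36 mm slab whose top surface is at z = 427 mm; four square legs, each 28×28 mm in cross-section, run from the floor (z = 0) to the underside of the seat, each flush with a corner of the seat. Four stretchers, 28 mm wide and 28 mm tall, connect adjacent legs with their undersides at z = 323 mm, each running between the inner faces of the legs it joins and aligned with the legs' outer faces on the other axis.


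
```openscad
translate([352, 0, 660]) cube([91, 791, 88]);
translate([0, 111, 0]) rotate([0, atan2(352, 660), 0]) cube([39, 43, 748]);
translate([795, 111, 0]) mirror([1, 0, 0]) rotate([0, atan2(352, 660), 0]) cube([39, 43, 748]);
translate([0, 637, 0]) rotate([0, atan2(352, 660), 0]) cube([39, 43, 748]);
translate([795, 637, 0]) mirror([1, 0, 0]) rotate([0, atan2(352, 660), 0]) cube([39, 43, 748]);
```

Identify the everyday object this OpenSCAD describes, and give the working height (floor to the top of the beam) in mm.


A sawhorse. The overall height is 748 mm.

A beam across two mirrored pairs of raked legs — a sawhorse. The beam's underside is at z = 660 (matching the legs' vertical rise in atan2(352, 660)) and the beam is 88 mm tall, so its top is at 660 + 88 = 748 mm. The raked legs top out at the beam's underside, so that is the highest point.


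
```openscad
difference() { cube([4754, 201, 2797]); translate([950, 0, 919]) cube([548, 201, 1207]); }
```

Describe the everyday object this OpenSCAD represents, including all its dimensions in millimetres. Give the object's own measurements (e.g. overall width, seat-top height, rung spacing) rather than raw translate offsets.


A wall 4754 mm long (x), 201 mm thick (y), 2797 mm tall, with a rectangular window opening cut through it. The opening is 548 mm wide and 1207 mm tall; its sill is at z = 919 mm and its near (−x) edge is 950 mm from the wall's −x end. The opening passes through the full wall thickness.


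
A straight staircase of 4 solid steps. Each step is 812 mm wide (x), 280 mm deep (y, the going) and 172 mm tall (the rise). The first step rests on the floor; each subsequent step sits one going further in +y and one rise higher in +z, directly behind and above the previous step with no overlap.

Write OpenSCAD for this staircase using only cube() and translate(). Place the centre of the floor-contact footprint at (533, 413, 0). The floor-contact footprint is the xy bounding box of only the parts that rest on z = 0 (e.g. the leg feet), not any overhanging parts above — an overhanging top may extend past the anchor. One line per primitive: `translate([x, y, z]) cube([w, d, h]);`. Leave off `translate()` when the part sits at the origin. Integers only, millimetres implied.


translate([127, 273, 0]) cube([812, 280, 172]);
translate([127, 553, 172]) cube([812, 280, 172]);
translate([127, 833, 344]) cube([812, 280, 172]);
translate([127, 1113, 516]) cube([812, 280, 172]);


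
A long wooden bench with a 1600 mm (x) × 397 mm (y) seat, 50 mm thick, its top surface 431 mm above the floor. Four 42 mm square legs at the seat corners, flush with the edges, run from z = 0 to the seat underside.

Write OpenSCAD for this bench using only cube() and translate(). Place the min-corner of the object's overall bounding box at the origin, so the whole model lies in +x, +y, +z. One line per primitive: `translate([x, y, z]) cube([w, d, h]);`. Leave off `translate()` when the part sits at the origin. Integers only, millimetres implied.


translate([0, 0, 381]) cube([1600, 397, 50]);
cube([42, 42, 381]);
translate([0, 355, 0]) cube([42, 42, 381]);
translate([1558, 0, 0]) cube([42, 42, 381]);
translate([1558, 355, 0]) cube([42, 42, 381]);


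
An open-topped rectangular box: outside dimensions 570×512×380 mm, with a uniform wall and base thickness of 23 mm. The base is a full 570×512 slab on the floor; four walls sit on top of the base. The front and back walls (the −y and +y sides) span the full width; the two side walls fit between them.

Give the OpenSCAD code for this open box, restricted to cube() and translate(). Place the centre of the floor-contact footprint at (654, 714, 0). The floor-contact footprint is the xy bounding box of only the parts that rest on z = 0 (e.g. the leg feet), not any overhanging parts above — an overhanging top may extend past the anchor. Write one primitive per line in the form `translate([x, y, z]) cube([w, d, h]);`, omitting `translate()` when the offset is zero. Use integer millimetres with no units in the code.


translate([369, 458, 0]) cube([570, 512, 23]);
translate([369, 458, 23]) cube([570, 23, 357]);
translate([369, 947, 23]) cube([570, 23, 357]);
translate([369, 481, 23]) cube([23, 466, 357]);
translate([916, 481, 23]) cube([23, 466, 357]);


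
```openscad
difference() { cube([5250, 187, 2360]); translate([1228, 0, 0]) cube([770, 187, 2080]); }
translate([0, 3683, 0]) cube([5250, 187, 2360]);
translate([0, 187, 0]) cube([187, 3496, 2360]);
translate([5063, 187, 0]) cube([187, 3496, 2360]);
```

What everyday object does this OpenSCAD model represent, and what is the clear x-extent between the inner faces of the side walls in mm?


A single room. The interior width is 4876 mm.

Four walls enclosing a rectangle with a door in the front wall — a room. Outside width 5250 minus two 187 mm walls gives 4876 mm.


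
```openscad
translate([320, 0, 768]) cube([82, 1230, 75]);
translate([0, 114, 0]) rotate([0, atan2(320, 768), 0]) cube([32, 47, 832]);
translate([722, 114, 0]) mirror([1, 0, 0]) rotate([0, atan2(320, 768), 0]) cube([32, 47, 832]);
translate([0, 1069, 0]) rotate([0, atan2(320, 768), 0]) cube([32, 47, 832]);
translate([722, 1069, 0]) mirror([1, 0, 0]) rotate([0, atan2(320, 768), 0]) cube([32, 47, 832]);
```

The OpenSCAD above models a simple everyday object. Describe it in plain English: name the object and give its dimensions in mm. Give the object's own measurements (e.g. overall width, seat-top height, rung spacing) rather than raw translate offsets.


A sawhorse. A 82×1230×75 mm beam (x, y, z) sits on two A-frame leg pairs. Each pair is two raked legs of 32×47 mm section (47 mm along y) splaying symmetrically in x. Each leg rises 768 mm vertically over 320 mm of horizontal reach and is 832 mm long along its own axis. Every leg's outer bottom edge rests on the floor and its outer top edge meets a bottom edge of the beam — the left legs (tilting toward +x) meet the beam's −x bottom edge, the right legs (their mirror images, tilting toward −x) meet its +x bottom edge — so the leg tops tuck under the beam, the beam's underside is 768 mm above the floor, and the feet are 722 mm apart outside-to-outside with the beam centred between them. The two leg pairs are set in 114 mm from either end of the beam.


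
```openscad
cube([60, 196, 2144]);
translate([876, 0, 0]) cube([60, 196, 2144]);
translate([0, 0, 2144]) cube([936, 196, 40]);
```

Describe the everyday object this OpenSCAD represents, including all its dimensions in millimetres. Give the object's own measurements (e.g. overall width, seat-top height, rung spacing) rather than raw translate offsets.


A door frame. The clear opening is 816 mm wide and 2144 mm high. Two 60 mm wide jambs, 196 mm deep, stand either side of the opening from the floor to the top of the opening. A 40 mm thick head sits across the top of both jambs, spanning the full outside width of the frame.
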